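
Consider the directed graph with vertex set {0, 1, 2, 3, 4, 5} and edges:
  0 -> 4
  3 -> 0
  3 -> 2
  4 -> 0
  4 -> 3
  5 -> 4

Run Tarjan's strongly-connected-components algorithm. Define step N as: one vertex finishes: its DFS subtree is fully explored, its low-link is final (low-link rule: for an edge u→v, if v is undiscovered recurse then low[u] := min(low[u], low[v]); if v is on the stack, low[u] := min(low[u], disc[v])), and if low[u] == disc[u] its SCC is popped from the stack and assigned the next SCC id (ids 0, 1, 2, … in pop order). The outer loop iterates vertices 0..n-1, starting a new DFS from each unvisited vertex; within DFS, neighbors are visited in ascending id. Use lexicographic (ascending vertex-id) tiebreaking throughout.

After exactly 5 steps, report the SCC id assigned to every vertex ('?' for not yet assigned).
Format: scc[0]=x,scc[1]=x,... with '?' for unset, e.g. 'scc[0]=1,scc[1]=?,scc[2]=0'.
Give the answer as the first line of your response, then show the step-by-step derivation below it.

scc[0]=1,scc[1]=2,scc[2]=0,scc[3]=1,scc[4]=1,scc[5]=?

step 1: low=(low[0]=0,low[1]=?,low[2]=3,low[3]=0,low[4]=0,low[5]=?); scc=(scc[0]=?,scc[1]=?,scc[2]=0,scc[3]=?,scc[4]=?,scc[5]=?)
step 2: low=(low[0]=0,low[1]=?,low[2]=3,low[3]=0,low[4]=0,low[5]=?); scc=(scc[0]=?,scc[1]=?,scc[2]=0,scc[3]=?,scc[4]=?,scc[5]=?)
step 3: low=(low[0]=0,low[1]=?,low[2]=3,low[3]=0,low[4]=0,low[5]=?); scc=(scc[0]=?,scc[1]=?,scc[2]=0,scc[3]=?,scc[4]=?,scc[5]=?)
step 4: low=(low[0]=0,low[1]=?,low[2]=3,low[3]=0,low[4]=0,low[5]=?); scc=(scc[0]=1,scc[1]=?,scc[2]=0,scc[3]=1,scc[4]=1,scc[5]=?)
step 5: low=(low[0]=0,low[1]=4,low[2]=3,low[3]=0,low[4]=0,low[5]=?); scc=(scc[0]=1,scc[1]=2,scc[2]=0,scc[3]=1,scc[4]=1,scc[5]=?)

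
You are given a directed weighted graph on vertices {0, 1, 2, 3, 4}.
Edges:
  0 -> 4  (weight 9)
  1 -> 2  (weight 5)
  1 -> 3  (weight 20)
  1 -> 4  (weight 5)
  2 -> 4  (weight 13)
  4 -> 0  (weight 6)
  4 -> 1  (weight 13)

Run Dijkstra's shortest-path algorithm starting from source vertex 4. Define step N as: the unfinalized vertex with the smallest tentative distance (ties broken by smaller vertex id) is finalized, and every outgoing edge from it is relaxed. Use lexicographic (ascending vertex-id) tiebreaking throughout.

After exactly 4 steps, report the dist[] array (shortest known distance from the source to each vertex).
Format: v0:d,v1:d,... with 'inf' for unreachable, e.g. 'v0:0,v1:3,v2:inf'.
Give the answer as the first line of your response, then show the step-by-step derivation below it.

v0:6,v1:13,v2:18,v3:33,v4:0

step 1: dist = v0:6,v1:13,v2:inf,v3:inf,v4:0
step 2: dist = v0:6,v1:13,v2:inf,v3:inf,v4:0
step 3: dist = v0:6,v1:13,v2:18,v3:33,v4:0
step 4: dist = v0:6,v1:13,v2:18,v3:33,v4:0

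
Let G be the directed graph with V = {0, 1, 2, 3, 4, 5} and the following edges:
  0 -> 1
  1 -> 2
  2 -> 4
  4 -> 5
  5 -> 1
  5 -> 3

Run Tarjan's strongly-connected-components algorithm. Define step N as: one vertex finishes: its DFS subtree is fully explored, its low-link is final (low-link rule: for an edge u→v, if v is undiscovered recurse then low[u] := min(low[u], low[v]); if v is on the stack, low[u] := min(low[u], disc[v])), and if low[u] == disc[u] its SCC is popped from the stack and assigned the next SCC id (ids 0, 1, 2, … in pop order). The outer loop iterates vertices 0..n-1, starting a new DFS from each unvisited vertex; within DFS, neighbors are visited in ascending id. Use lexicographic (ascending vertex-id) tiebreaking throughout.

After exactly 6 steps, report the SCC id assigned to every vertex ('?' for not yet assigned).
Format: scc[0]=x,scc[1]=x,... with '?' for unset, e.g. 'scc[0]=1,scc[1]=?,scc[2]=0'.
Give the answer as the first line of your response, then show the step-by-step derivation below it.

scc[0]=2,scc[1]=1,scc[2]=1,scc[3]=0,scc[4]=1,scc[5]=1

step 1: low=(low[0]=0,low[1]=1,low[2]=2,low[3]=5,low[4]=3,low[5]=1); scc=(scc[0]=?,scc[1]=?,scc[2]=?,scc[3]=0,scc[4]=?,scc[5]=?)
step 2: low=(low[0]=0,low[1]=1,low[2]=2,low[3]=5,low[4]=3,low[5]=1); scc=(scc[0]=?,scc[1]=?,scc[2]=?,scc[3]=0,scc[4]=?,scc[5]=?)
step 3: low=(low[0]=0,low[1]=1,low[2]=2,low[3]=5,low[4]=1,low[5]=1); scc=(scc[0]=?,scc[1]=?,scc[2]=?,scc[3]=0,scc[4]=?,scc[5]=?)
step 4: low=(low[0]=0,low[1]=1,low[2]=1,low[3]=5,low[4]=1,low[5]=1); scc=(scc[0]=?,scc[1]=?,scc[2]=?,scc[3]=0,scc[4]=?,scc[5]=?)
step 5: low=(low[0]=0,low[1]=1,low[2]=1,low[3]=5,low[4]=1,low[5]=1); scc=(scc[0]=?,scc[1]=1,scc[2]=1,scc[3]=0,scc[4]=1,scc[5]=1)
step 6: low=(low[0]=0,low[1]=1,low[2]=1,low[3]=5,low[4]=1,low[5]=1); scc=(scc[0]=2,scc[1]=1,scc[2]=1,scc[3]=0,scc[4]=1,scc[5]=1)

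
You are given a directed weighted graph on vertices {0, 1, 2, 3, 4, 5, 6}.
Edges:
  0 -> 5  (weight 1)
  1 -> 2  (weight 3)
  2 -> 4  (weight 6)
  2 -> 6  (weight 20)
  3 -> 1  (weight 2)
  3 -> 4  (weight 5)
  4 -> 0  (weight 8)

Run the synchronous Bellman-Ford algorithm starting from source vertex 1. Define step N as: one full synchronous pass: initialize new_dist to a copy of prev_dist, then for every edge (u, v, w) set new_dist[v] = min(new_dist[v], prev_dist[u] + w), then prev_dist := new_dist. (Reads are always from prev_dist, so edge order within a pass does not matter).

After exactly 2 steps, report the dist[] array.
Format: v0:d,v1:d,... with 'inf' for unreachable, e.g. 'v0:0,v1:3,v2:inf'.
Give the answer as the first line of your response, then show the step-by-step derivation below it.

v0:inf,v1:0,v2:3,v3:inf,v4:9,v5:inf,v6:23

step 1: dist = v0:inf,v1:0,v2:3,v3:inf,v4:inf,v5:inf,v6:inf
step 2: dist = v0:inf,v1:0,v2:3,v3:inf,v4:9,v5:inf,v6:23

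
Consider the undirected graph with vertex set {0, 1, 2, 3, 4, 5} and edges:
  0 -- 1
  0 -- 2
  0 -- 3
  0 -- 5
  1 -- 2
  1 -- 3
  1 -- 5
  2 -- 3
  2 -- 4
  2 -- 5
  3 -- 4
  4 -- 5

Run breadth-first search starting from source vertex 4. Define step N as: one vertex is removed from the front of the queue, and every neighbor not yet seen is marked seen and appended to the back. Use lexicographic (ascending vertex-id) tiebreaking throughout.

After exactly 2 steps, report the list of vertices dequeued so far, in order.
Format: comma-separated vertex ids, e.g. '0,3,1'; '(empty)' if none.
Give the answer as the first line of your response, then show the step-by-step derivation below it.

4,2

step 1: dequeue 4; queue=[2,3,5]; order=4
step 2: dequeue 2; queue=[3,5,0,1]; order=4,2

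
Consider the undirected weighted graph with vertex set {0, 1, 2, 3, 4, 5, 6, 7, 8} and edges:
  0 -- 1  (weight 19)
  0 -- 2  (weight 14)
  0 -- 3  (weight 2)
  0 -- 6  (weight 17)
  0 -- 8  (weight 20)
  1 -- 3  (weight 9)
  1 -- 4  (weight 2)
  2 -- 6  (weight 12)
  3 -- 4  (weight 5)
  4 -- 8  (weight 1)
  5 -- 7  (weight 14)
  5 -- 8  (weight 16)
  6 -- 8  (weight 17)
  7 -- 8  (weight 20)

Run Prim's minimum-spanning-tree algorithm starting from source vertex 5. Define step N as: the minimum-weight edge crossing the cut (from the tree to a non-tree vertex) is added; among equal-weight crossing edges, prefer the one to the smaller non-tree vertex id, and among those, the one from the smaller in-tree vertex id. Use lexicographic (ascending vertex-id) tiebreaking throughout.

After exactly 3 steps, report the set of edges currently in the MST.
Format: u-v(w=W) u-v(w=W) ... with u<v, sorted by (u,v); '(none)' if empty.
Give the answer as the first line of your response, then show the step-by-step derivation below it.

4-8(w=1) 5-7(w=14) 5-8(w=16)

step 1: add edge 5-7 (w=14); MST = {5-7(w=14)}
step 2: add edge 5-8 (w=16); MST = {5-7(w=14) 5-8(w=16)}
step 3: add edge 4-8 (w=1); MST = {4-8(w=1) 5-7(w=14) 5-8(w=16)}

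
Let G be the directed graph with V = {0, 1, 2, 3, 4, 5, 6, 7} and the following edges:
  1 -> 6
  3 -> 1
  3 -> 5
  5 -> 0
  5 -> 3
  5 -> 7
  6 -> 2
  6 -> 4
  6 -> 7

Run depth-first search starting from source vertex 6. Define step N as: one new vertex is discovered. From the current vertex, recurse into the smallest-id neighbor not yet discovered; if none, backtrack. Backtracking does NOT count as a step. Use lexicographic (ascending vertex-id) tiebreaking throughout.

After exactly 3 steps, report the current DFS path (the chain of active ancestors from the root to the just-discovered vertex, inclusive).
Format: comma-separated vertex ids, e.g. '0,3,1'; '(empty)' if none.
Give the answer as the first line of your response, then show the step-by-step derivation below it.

6,4

step 1: discover 6; path=6; order=6
step 2: discover 2; path=6>2; order=6,2
step 3: discover 4; path=6>4; order=6,2,4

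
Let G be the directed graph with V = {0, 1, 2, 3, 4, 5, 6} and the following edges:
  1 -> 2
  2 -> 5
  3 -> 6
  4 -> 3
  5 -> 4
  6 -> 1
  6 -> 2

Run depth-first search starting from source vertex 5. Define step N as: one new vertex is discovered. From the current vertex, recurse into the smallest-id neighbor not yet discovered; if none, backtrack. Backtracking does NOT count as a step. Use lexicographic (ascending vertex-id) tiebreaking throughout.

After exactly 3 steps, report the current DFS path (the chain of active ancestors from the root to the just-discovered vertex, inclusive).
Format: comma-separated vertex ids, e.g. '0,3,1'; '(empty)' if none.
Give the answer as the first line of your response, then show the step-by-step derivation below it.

5,4,3

step 1: discover 5; path=5; order=5
step 2: discover 4; path=5>4; order=5,4
step 3: discover 3; path=5>4>3; order=5,4,3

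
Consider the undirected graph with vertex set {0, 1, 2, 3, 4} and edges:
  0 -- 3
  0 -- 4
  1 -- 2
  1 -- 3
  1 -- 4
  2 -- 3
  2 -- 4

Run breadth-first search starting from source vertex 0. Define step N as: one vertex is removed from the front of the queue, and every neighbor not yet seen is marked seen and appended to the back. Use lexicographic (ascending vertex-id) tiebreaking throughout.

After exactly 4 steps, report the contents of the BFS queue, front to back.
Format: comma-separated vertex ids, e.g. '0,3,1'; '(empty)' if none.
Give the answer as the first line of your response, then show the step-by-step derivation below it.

2

step 1: dequeue 0; queue=[3,4]; order=0
step 2: dequeue 3; queue=[4,1,2]; order=0,3
step 3: dequeue 4; queue=[1,2]; order=0,3,4
step 4: dequeue 1; queue=[2]; order=0,3,4,1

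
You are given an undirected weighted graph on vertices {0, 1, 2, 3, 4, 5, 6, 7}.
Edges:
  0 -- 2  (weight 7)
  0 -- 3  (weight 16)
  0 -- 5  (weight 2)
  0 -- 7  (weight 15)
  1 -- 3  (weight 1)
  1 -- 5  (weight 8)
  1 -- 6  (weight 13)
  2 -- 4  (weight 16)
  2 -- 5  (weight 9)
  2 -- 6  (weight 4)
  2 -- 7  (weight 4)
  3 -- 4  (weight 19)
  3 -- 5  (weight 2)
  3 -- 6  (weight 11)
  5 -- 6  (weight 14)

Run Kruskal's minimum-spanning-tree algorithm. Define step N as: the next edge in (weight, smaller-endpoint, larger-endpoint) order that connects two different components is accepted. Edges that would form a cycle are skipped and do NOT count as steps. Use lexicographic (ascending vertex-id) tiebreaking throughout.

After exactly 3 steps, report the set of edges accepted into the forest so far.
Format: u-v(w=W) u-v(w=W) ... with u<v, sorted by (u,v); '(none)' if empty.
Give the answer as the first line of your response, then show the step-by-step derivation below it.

0-5(w=2) 1-3(w=1) 3-5(w=2)

step 1: add edge 1-3 (w=1); MST = {1-3(w=1)}
step 2: add edge 0-5 (w=2); MST = {0-5(w=2) 1-3(w=1)}
step 3: add edge 3-5 (w=2); MST = {0-5(w=2) 1-3(w=1) 3-5(w=2)}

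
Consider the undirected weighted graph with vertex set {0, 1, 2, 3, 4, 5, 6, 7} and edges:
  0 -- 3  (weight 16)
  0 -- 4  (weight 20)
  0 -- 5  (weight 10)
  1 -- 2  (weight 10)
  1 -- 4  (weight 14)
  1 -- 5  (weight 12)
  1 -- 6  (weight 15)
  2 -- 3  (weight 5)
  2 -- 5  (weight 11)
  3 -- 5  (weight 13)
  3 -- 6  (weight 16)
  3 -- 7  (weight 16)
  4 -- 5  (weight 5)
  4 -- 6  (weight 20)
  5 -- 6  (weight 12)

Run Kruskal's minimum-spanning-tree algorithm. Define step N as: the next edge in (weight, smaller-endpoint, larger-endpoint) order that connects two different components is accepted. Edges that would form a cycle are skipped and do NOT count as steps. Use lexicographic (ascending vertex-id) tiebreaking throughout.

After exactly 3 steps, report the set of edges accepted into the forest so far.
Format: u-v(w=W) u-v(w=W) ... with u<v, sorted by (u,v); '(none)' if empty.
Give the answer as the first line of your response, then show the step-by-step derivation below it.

0-5(w=10) 2-3(w=5) 4-5(w=5)

step 1: add edge 2-3 (w=5); MST = {2-3(w=5)}
step 2: add edge 4-5 (w=5); MST = {2-3(w=5) 4-5(w=5)}
step 3: add edge 0-5 (w=10); MST = {0-5(w=10) 2-3(w=5) 4-5(w=5)}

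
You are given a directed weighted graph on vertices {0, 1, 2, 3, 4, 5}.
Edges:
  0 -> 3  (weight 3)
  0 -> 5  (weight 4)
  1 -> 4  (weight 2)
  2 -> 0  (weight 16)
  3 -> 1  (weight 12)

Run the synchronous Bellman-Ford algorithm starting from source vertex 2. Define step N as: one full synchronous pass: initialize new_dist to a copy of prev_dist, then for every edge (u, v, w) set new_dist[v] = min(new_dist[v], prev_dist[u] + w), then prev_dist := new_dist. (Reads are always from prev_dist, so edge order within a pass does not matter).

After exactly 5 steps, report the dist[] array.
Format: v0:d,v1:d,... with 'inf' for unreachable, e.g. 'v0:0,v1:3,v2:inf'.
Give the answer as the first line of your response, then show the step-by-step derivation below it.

v0:16,v1:31,v2:0,v3:19,v4:33,v5:20

step 1: dist = v0:16,v1:inf,v2:0,v3:inf,v4:inf,v5:inf
step 2: dist = v0:16,v1:inf,v2:0,v3:19,v4:inf,v5:20
step 3: dist = v0:16,v1:31,v2:0,v3:19,v4:inf,v5:20
step 4: dist = v0:16,v1:31,v2:0,v3:19,v4:33,v5:20
step 5: dist = v0:16,v1:31,v2:0,v3:19,v4:33,v5:20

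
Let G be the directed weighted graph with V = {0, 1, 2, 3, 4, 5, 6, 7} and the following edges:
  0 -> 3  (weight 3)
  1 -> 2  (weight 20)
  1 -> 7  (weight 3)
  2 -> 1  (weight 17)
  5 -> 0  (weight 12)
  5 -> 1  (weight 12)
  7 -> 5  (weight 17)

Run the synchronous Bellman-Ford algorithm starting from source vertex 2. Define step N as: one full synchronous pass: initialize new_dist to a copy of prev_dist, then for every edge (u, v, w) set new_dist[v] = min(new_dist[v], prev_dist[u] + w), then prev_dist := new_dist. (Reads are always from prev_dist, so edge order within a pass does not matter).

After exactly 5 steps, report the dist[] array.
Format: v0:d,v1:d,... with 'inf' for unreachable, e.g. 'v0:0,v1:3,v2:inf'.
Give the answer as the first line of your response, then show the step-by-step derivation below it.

v0:49,v1:17,v2:0,v3:52,v4:inf,v5:37,v6:inf,v7:20

step 1: dist = v0:inf,v1:17,v2:0,v3:inf,v4:inf,v5:inf,v6:inf,v7:inf
step 2: dist = v0:inf,v1:17,v2:0,v3:inf,v4:inf,v5:inf,v6:inf,v7:20
step 3: dist = v0:inf,v1:17,v2:0,v3:inf,v4:inf,v5:37,v6:inf,v7:20
step 4: dist = v0:49,v1:17,v2:0,v3:inf,v4:inf,v5:37,v6:inf,v7:20
step 5: dist = v0:49,v1:17,v2:0,v3:52,v4:inf,v5:37,v6:inf,v7:20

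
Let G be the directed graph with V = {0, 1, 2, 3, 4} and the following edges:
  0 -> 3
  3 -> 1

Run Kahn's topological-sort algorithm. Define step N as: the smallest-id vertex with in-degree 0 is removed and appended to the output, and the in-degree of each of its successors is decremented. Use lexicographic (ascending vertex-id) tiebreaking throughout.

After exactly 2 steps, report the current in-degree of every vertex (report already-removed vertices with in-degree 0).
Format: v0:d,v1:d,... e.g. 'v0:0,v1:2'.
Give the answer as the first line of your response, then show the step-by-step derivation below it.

v0:0,v1:1,v2:0,v3:0,v4:0

step 1: output 0; order=[0]; indeg=(0,1,0,0,0)
step 2: output 2; order=[0,2]; indeg=(0,1,0,0,0)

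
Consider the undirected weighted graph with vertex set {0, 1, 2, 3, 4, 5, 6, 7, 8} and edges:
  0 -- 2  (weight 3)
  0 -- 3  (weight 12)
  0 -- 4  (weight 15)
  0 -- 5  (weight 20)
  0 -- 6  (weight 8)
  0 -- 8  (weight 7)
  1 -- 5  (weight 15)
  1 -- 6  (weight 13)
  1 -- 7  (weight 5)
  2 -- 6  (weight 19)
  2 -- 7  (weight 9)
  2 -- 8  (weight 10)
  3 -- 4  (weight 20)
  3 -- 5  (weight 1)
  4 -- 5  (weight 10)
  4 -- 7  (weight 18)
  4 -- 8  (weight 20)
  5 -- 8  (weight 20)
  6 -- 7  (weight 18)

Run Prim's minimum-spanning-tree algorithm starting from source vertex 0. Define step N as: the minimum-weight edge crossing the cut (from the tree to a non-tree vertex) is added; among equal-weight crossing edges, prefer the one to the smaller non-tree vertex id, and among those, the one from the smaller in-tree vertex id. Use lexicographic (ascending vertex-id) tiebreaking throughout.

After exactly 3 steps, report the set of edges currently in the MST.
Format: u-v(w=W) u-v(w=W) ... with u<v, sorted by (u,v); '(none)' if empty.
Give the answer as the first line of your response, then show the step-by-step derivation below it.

0-2(w=3) 0-6(w=8) 0-8(w=7)

step 1: add edge 0-2 (w=3); MST = {0-2(w=3)}
step 2: add edge 0-8 (w=7); MST = {0-2(w=3) 0-8(w=7)}
step 3: add edge 0-6 (w=8); MST = {0-2(w=3) 0-6(w=8) 0-8(w=7)}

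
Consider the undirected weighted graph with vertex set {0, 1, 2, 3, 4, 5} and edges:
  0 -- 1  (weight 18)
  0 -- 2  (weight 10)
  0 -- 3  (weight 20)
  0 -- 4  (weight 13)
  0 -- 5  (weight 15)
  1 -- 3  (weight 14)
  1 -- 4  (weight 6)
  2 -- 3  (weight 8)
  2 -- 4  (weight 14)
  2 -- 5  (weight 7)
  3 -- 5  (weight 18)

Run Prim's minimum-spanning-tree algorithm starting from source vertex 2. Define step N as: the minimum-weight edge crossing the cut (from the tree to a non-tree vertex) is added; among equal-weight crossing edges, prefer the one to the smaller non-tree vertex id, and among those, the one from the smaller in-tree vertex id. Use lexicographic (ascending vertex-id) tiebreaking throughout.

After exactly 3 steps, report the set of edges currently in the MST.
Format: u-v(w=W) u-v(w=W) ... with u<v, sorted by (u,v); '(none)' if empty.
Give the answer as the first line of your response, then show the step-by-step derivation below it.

0-2(w=10) 2-3(w=8) 2-5(w=7)

step 1: add edge 2-5 (w=7); MST = {2-5(w=7)}
step 2: add edge 2-3 (w=8); MST = {2-3(w=8) 2-5(w=7)}
step 3: add edge 0-2 (w=10); MST = {0-2(w=10) 2-3(w=8) 2-5(w=7)}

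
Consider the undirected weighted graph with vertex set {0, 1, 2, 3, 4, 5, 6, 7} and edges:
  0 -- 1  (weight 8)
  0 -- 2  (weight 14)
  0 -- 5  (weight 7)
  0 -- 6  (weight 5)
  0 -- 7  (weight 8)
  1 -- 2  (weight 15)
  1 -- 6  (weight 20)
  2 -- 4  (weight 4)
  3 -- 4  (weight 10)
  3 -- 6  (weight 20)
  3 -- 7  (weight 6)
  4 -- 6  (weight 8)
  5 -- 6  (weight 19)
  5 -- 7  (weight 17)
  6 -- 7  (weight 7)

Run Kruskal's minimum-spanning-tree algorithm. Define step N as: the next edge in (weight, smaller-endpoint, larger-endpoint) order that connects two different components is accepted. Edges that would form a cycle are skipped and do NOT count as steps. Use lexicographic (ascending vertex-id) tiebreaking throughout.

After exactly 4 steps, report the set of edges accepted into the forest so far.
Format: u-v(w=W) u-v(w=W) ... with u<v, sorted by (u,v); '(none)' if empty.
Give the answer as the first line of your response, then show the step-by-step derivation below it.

0-5(w=7) 0-6(w=5) 2-4(w=4) 3-7(w=6)

step 1: add edge 2-4 (w=4); MST = {2-4(w=4)}
step 2: add edge 0-6 (w=5); MST = {0-6(w=5) 2-4(w=4)}
step 3: add edge 3-7 (w=6); MST = {0-6(w=5) 2-4(w=4) 3-7(w=6)}
step 4: add edge 0-5 (w=7); MST = {0-5(w=7) 0-6(w=5) 2-4(w=4) 3-7(w=6)}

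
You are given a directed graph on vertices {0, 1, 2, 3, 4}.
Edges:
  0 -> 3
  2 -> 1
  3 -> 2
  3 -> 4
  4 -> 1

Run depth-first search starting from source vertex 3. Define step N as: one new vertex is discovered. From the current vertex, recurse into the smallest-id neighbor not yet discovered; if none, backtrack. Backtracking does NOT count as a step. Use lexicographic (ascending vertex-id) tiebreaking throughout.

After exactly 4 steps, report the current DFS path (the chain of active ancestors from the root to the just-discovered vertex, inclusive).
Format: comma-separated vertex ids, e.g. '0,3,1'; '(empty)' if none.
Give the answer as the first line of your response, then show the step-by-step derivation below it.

3,4

step 1: discover 3; path=3; order=3
step 2: discover 2; path=3>2; order=3,2
step 3: discover 1; path=3>2>1; order=3,2,1
step 4: discover 4; path=3>4; order=3,2,1,4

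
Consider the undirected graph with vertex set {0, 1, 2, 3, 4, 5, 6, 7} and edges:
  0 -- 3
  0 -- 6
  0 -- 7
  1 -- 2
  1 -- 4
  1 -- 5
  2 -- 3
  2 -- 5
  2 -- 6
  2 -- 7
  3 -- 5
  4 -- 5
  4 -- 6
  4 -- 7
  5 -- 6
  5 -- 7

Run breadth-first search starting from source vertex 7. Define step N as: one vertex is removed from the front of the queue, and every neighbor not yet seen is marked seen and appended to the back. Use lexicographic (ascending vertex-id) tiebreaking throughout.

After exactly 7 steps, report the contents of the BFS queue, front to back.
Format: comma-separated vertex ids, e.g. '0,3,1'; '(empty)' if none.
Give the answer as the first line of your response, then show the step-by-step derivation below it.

1

step 1: dequeue 7; queue=[0,2,4,5]; order=7
step 2: dequeue 0; queue=[2,4,5,3,6]; order=7,0
step 3: dequeue 2; queue=[4,5,3,6,1]; order=7,0,2
step 4: dequeue 4; queue=[5,3,6,1]; order=7,0,2,4
step 5: dequeue 5; queue=[3,6,1]; order=7,0,2,4,5
step 6: dequeue 3; queue=[6,1]; order=7,0,2,4,5,3
step 7: dequeue 6; queue=[1]; order=7,0,2,4,5,3,6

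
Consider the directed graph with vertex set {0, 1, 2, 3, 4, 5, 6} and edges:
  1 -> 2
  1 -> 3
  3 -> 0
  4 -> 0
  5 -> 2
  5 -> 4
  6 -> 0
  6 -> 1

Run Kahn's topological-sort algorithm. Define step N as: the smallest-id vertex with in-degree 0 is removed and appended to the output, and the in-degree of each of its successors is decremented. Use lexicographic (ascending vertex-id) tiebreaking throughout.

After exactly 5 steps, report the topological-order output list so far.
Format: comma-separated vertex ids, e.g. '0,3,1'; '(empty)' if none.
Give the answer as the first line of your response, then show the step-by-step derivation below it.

5,4,6,1,2

step 1: output 5; order=[5]; indeg=(3,1,1,1,0,0,0)
step 2: output 4; order=[5,4]; indeg=(2,1,1,1,0,0,0)
step 3: output 6; order=[5,4,6]; indeg=(1,0,1,1,0,0,0)
step 4: output 1; order=[5,4,6,1]; indeg=(1,0,0,0,0,0,0)
step 5: output 2; order=[5,4,6,1,2]; indeg=(1,0,0,0,0,0,0)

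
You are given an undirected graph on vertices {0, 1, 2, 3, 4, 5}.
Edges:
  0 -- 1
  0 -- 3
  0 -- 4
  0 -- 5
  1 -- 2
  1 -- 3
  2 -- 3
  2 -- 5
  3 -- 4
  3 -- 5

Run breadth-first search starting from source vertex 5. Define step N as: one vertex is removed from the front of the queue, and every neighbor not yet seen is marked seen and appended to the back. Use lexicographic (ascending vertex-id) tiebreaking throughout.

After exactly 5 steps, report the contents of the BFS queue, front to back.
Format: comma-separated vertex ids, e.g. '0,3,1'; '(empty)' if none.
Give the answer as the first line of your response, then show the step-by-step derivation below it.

4

step 1: dequeue 5; queue=[0,2,3]; order=5
step 2: dequeue 0; queue=[2,3,1,4]; order=5,0
step 3: dequeue 2; queue=[3,1,4]; order=5,0,2
step 4: dequeue 3; queue=[1,4]; order=5,0,2,3
step 5: dequeue 1; queue=[4]; order=5,0,2,3,1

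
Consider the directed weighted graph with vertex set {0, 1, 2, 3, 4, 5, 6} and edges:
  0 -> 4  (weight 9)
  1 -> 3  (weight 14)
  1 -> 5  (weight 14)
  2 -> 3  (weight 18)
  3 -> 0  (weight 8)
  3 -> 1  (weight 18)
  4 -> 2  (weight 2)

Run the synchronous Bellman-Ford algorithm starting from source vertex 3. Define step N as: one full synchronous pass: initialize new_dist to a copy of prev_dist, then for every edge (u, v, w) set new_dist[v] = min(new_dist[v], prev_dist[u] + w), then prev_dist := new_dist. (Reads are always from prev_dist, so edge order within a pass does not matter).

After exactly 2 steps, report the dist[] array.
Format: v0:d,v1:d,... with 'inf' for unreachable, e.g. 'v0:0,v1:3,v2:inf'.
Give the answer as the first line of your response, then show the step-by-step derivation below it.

v0:8,v1:18,v2:inf,v3:0,v4:17,v5:32,v6:inf

step 1: dist = v0:8,v1:18,v2:inf,v3:0,v4:inf,v5:inf,v6:inf
step 2: dist = v0:8,v1:18,v2:inf,v3:0,v4:17,v5:32,v6:inf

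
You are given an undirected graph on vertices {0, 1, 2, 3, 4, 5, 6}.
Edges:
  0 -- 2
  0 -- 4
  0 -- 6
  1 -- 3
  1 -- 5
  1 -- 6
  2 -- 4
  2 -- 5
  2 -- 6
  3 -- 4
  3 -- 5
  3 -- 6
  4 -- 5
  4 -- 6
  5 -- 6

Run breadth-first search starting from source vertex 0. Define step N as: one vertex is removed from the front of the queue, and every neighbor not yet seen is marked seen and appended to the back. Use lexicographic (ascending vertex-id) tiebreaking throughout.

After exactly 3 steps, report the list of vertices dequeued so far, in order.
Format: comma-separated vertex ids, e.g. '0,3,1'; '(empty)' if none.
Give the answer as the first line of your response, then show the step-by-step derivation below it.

0,2,4

step 1: dequeue 0; queue=[2,4,6]; order=0
step 2: dequeue 2; queue=[4,6,5]; order=0,2
step 3: dequeue 4; queue=[6,5,3]; order=0,2,4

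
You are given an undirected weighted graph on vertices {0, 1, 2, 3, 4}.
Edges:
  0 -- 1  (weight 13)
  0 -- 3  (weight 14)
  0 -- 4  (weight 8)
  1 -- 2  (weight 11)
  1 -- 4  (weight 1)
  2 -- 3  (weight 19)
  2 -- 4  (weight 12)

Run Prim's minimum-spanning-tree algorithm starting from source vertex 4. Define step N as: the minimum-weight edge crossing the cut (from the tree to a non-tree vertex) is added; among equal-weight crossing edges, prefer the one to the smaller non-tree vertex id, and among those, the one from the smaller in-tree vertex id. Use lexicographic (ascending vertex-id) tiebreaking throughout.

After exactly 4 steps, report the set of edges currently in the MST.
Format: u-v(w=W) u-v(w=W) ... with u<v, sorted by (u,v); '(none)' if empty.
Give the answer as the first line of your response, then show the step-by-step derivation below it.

0-3(w=14) 0-4(w=8) 1-2(w=11) 1-4(w=1)

step 1: add edge 1-4 (w=1); MST = {1-4(w=1)}
step 2: add edge 0-4 (w=8); MST = {0-4(w=8) 1-4(w=1)}
step 3: add edge 1-2 (w=11); MST = {0-4(w=8) 1-2(w=11) 1-4(w=1)}
step 4: add edge 0-3 (w=14); MST = {0-3(w=14) 0-4(w=8) 1-2(w=11) 1-4(w=1)}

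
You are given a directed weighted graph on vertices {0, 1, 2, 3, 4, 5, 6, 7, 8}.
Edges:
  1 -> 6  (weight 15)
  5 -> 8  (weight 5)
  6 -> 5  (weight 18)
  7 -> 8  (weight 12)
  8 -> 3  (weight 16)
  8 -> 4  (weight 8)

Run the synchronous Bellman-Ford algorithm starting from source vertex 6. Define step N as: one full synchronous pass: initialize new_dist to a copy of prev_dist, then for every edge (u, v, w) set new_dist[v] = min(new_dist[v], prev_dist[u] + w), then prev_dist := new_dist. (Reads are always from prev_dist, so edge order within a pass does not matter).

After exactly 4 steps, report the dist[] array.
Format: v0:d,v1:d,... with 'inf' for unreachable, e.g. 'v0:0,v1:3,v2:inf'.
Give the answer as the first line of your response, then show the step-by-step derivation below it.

v0:inf,v1:inf,v2:inf,v3:39,v4:31,v5:18,v6:0,v7:inf,v8:23

step 1: dist = v0:inf,v1:inf,v2:inf,v3:inf,v4:inf,v5:18,v6:0,v7:inf,v8:inf
step 2: dist = v0:inf,v1:inf,v2:inf,v3:inf,v4:inf,v5:18,v6:0,v7:inf,v8:23
step 3: dist = v0:inf,v1:inf,v2:inf,v3:39,v4:31,v5:18,v6:0,v7:inf,v8:23
step 4: dist = v0:inf,v1:inf,v2:inf,v3:39,v4:31,v5:18,v6:0,v7:inf,v8:23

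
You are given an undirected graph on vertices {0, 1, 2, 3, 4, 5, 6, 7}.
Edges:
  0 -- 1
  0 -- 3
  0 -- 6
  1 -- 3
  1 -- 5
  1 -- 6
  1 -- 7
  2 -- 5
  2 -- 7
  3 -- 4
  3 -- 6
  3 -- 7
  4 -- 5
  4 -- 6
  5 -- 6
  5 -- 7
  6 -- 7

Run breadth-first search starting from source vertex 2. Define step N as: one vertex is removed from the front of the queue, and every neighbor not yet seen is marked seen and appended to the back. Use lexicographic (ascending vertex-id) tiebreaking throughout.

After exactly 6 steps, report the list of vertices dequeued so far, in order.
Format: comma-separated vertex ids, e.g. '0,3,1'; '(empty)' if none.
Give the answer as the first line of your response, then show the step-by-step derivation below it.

2,5,7,1,4,6

step 1: dequeue 2; queue=[5,7]; order=2
step 2: dequeue 5; queue=[7,1,4,6]; order=2,5
step 3: dequeue 7; queue=[1,4,6,3]; order=2,5,7
step 4: dequeue 1; queue=[4,6,3,0]; order=2,5,7,1
step 5: dequeue 4; queue=[6,3,0]; order=2,5,7,1,4
step 6: dequeue 6; queue=[3,0]; order=2,5,7,1,4,6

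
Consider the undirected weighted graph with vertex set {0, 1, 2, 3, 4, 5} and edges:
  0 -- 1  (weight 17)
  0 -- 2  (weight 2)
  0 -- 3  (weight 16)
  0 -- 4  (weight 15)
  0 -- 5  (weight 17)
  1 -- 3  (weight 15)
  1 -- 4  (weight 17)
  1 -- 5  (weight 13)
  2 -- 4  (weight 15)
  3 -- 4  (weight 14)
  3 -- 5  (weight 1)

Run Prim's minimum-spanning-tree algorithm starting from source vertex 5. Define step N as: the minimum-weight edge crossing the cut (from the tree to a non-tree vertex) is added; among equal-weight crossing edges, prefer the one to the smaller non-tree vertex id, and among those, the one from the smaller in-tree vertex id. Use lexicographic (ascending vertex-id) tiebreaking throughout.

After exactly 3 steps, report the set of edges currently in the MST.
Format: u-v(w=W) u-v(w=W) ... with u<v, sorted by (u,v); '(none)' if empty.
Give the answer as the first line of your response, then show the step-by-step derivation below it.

1-5(w=13) 3-4(w=14) 3-5(w=1)

step 1: add edge 3-5 (w=1); MST = {3-5(w=1)}
step 2: add edge 1-5 (w=13); MST = {1-5(w=13) 3-5(w=1)}
step 3: add edge 3-4 (w=14); MST = {1-5(w=13) 3-4(w=14) 3-5(w=1)}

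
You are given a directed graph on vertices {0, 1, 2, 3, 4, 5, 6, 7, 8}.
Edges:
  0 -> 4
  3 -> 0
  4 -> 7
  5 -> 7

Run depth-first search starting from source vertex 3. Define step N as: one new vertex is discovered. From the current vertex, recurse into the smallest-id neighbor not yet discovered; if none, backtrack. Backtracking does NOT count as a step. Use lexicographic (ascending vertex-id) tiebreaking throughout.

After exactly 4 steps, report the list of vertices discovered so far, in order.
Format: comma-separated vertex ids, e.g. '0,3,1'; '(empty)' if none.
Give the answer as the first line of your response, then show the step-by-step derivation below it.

3,0,4,7

step 1: discover 3; path=3; order=3
step 2: discover 0; path=3>0; order=3,0
step 3: discover 4; path=3>0>4; order=3,0,4
step 4: discover 7; path=3>0>4>7; order=3,0,4,7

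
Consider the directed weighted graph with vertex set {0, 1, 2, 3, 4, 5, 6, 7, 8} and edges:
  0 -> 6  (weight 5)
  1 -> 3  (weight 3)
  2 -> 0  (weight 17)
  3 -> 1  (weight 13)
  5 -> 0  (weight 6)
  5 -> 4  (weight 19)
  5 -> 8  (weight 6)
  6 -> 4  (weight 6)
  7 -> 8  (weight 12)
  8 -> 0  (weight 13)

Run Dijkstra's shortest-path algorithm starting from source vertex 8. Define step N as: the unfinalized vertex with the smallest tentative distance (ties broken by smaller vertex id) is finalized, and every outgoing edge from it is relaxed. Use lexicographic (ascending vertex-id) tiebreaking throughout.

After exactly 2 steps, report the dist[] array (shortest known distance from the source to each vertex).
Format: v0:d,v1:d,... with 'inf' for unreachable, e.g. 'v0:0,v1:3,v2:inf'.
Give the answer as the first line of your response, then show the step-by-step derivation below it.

v0:13,v1:inf,v2:inf,v3:inf,v4:inf,v5:inf,v6:18,v7:inf,v8:0

step 1: dist = v0:13,v1:inf,v2:inf,v3:inf,v4:inf,v5:inf,v6:inf,v7:inf,v8:0
step 2: dist = v0:13,v1:inf,v2:inf,v3:inf,v4:inf,v5:inf,v6:18,v7:inf,v8:0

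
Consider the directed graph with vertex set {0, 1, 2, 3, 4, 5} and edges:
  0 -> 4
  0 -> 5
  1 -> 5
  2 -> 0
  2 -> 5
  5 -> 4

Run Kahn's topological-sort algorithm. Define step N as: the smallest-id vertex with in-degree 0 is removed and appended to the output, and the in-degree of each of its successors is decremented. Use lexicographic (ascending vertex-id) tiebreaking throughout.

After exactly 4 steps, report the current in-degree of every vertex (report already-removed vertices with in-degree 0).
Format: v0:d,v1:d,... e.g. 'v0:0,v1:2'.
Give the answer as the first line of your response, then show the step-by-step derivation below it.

v0:0,v1:0,v2:0,v3:0,v4:1,v5:0

step 1: output 1; order=[1]; indeg=(1,0,0,0,2,2)
step 2: output 2; order=[1,2]; indeg=(0,0,0,0,2,1)
step 3: output 0; order=[1,2,0]; indeg=(0,0,0,0,1,0)
step 4: output 3; order=[1,2,0,3]; indeg=(0,0,0,0,1,0)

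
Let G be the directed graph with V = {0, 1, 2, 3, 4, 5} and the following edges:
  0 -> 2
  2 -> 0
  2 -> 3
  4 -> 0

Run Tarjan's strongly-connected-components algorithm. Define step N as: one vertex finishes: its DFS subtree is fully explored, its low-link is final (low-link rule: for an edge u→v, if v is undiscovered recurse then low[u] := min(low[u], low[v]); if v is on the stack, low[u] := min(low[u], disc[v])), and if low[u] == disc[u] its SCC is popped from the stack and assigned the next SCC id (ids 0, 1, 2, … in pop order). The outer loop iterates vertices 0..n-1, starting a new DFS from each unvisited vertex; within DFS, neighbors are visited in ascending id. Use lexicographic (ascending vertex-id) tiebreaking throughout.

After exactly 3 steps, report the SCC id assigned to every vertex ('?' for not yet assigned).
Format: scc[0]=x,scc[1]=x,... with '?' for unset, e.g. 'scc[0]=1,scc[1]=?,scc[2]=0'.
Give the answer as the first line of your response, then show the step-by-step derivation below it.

scc[0]=1,scc[1]=?,scc[2]=1,scc[3]=0,scc[4]=?,scc[5]=?

step 1: low=(low[0]=0,low[1]=?,low[2]=0,low[3]=2,low[4]=?,low[5]=?); scc=(scc[0]=?,scc[1]=?,scc[2]=?,scc[3]=0,scc[4]=?,scc[5]=?)
step 2: low=(low[0]=0,low[1]=?,low[2]=0,low[3]=2,low[4]=?,low[5]=?); scc=(scc[0]=?,scc[1]=?,scc[2]=?,scc[3]=0,scc[4]=?,scc[5]=?)
step 3: low=(low[0]=0,low[1]=?,low[2]=0,low[3]=2,low[4]=?,low[5]=?); scc=(scc[0]=1,scc[1]=?,scc[2]=1,scc[3]=0,scc[4]=?,scc[5]=?)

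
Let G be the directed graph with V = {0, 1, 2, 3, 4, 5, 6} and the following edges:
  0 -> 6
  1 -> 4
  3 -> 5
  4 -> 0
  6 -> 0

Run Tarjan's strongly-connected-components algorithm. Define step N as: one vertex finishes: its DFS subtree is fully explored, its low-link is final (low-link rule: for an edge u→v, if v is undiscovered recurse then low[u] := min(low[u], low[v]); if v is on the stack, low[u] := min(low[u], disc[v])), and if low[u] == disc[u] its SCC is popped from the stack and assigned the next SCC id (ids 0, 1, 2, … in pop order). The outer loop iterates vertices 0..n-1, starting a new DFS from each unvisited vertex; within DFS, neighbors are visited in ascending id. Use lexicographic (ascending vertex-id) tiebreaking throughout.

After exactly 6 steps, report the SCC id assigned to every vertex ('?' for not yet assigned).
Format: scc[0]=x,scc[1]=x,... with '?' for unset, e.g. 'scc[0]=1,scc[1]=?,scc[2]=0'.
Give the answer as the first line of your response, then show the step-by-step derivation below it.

scc[0]=0,scc[1]=2,scc[2]=3,scc[3]=?,scc[4]=1,scc[5]=4,scc[6]=0

step 1: low=(low[0]=0,low[1]=?,low[2]=?,low[3]=?,low[4]=?,low[5]=?,low[6]=0); scc=(scc[0]=?,scc[1]=?,scc[2]=?,scc[3]=?,scc[4]=?,scc[5]=?,scc[6]=?)
step 2: low=(low[0]=0,low[1]=?,low[2]=?,low[3]=?,low[4]=?,low[5]=?,low[6]=0); scc=(scc[0]=0,scc[1]=?,scc[2]=?,scc[3]=?,scc[4]=?,scc[5]=?,scc[6]=0)
step 3: low=(low[0]=0,low[1]=2,low[2]=?,low[3]=?,low[4]=3,low[5]=?,low[6]=0); scc=(scc[0]=0,scc[1]=?,scc[2]=?,scc[3]=?,scc[4]=1,scc[5]=?,scc[6]=0)
step 4: low=(low[0]=0,low[1]=2,low[2]=?,low[3]=?,low[4]=3,low[5]=?,low[6]=0); scc=(scc[0]=0,scc[1]=2,scc[2]=?,scc[3]=?,scc[4]=1,scc[5]=?,scc[6]=0)
step 5: low=(low[0]=0,low[1]=2,low[2]=4,low[3]=?,low[4]=3,low[5]=?,low[6]=0); scc=(scc[0]=0,scc[1]=2,scc[2]=3,scc[3]=?,scc[4]=1,scc[5]=?,scc[6]=0)
step 6: low=(low[0]=0,low[1]=2,low[2]=4,low[3]=5,low[4]=3,low[5]=6,low[6]=0); scc=(scc[0]=0,scc[1]=2,scc[2]=3,scc[3]=?,scc[4]=1,scc[5]=4,scc[6]=0)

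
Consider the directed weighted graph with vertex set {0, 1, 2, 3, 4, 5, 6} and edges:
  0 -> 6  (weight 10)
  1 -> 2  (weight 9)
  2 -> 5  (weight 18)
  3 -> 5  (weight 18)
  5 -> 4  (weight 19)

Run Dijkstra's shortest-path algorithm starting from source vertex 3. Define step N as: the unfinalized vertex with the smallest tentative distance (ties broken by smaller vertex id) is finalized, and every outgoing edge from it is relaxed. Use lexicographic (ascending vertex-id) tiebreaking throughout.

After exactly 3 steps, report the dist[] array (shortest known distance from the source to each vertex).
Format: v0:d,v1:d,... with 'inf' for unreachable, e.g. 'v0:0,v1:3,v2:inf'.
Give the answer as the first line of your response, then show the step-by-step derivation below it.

v0:inf,v1:inf,v2:inf,v3:0,v4:37,v5:18,v6:inf

step 1: dist = v0:inf,v1:inf,v2:inf,v3:0,v4:inf,v5:18,v6:inf
step 2: dist = v0:inf,v1:inf,v2:inf,v3:0,v4:37,v5:18,v6:inf
step 3: dist = v0:inf,v1:inf,v2:inf,v3:0,v4:37,v5:18,v6:inf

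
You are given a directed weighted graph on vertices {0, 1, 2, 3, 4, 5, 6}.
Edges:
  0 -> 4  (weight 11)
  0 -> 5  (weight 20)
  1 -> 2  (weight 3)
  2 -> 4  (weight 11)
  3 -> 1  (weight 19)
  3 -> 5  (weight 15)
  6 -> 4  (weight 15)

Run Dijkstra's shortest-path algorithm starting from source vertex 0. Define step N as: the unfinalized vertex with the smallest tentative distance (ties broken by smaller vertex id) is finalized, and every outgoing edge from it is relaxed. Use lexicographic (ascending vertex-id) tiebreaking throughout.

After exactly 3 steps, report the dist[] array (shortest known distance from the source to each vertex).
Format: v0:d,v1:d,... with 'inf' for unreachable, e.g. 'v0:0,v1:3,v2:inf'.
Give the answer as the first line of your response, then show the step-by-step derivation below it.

v0:0,v1:inf,v2:inf,v3:inf,v4:11,v5:20,v6:inf

step 1: dist = v0:0,v1:inf,v2:inf,v3:inf,v4:11,v5:20,v6:inf
step 2: dist = v0:0,v1:inf,v2:inf,v3:inf,v4:11,v5:20,v6:inf
step 3: dist = v0:0,v1:inf,v2:inf,v3:inf,v4:11,v5:20,v6:inf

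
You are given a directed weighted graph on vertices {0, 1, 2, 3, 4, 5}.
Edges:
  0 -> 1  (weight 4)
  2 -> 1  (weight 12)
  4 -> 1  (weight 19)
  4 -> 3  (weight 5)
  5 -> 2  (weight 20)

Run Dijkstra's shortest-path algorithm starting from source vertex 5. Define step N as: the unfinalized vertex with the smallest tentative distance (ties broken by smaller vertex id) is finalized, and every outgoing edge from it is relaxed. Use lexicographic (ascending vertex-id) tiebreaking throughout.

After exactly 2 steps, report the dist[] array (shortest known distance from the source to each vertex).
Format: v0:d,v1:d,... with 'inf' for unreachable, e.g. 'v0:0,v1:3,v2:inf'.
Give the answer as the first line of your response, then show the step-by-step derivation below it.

v0:inf,v1:32,v2:20,v3:inf,v4:inf,v5:0

step 1: dist = v0:inf,v1:inf,v2:20,v3:inf,v4:inf,v5:0
step 2: dist = v0:inf,v1:32,v2:20,v3:inf,v4:inf,v5:0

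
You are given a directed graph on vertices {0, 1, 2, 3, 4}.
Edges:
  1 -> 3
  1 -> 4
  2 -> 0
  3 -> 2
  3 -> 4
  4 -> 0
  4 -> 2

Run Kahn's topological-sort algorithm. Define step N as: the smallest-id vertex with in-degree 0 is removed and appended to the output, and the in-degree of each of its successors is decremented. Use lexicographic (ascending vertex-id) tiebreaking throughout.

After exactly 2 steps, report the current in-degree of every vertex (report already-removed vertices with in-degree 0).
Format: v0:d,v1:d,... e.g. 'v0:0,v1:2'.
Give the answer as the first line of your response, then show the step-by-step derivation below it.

v0:2,v1:0,v2:1,v3:0,v4:0

step 1: output 1; order=[1]; indeg=(2,0,2,0,1)
step 2: output 3; order=[1,3]; indeg=(2,0,1,0,0)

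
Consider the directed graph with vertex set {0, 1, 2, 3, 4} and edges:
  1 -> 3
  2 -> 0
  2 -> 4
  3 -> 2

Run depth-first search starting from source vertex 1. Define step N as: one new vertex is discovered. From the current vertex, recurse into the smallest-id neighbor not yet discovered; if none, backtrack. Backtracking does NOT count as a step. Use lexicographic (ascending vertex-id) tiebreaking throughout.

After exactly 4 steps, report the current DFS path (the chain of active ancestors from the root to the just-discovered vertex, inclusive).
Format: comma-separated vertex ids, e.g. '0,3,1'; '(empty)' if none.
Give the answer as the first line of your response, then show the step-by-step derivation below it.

1,3,2,0

step 1: discover 1; path=1; order=1
step 2: discover 3; path=1>3; order=1,3
step 3: discover 2; path=1>3>2; order=1,3,2
step 4: discover 0; path=1>3>2>0; order=1,3,2,0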